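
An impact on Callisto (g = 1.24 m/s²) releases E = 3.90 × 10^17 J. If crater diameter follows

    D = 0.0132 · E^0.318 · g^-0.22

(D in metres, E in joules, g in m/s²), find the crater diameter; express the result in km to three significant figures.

E^0.318 = (3.90 × 10^17)^0.318 = 3.926 × 10^5
g^-0.22 = 1.24^-0.22 = 0.9538
D = 0.0132 × 3.926 × 10^5 × 0.9538 = 4943 m
   = 4.943 km

D ≈ 4.94 km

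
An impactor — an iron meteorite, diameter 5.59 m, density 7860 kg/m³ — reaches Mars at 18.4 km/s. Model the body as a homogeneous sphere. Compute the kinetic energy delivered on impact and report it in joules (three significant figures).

v = 18400 m/s.
Mass m = (π/6) ρ d³ = (π/6) × 7860 × (5.59)³ = 7.189 × 10^5 kg
E = ½ m v² = 0.5 × 7.189 × 10^5 × (18400)² = 1.217 × 10^14 J

E ≈ 1.22 × 10^14 J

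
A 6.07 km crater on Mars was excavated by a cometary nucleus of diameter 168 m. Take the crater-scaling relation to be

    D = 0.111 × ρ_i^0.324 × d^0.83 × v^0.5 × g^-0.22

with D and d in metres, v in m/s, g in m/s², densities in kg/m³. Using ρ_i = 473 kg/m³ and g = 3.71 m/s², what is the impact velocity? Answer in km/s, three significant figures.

Rearranging for v: v = [D / (0.111 · 473^0.324 · 168^0.83 · 3.71^-0.22)]^(1/0.5).
D = 6070 m.
473^0.324 = 7.356
168^0.83 = 70.31
3.71^-0.22 = 0.7494
Denominator = 0.111 × 7.356 × 70.31 × 0.7494 = 43.02
D / 43.02 = 6070 / 43.02 = 141.1
v = 141.1^(1/0.5) = 141.1^2 = 19909 m/s

v ≈ 19.9 km/s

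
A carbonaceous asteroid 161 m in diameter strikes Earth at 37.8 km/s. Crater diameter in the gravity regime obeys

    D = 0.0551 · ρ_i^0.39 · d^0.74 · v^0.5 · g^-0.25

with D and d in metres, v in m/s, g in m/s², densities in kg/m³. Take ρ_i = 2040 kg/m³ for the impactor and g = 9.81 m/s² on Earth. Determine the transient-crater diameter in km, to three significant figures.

D ≈ 5.08 km

In SI units: v = 37800 m/s.
ρ_i^0.39 = 2040^0.39 = 19.53
d^0.74 = 161^0.74 = 42.96
v^0.5 = 37800^0.5 = 194.4
g^-0.25 = 9.81^-0.25 = 0.5650
D = 0.0551 × 19.53 × 42.96 × 194.4 × 0.5650 = 5078 m
   = 5.078 km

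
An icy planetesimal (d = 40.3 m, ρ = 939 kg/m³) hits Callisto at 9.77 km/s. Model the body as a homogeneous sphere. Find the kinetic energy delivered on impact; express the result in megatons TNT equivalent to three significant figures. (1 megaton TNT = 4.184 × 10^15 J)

E ≈ 0.367 Mt TNT

v = 9770 m/s.
Mass m = (π/6) ρ d³ = (π/6) × 939 × (40.3)³ = 3.218 × 10^7 kg
E = ½ m v² = 0.5 × 3.218 × 10^7 × (9770)² = 1.536 × 10^15 J
   = 1.536 × 10^15 / 4.184×10^15 = 0.3671 Mt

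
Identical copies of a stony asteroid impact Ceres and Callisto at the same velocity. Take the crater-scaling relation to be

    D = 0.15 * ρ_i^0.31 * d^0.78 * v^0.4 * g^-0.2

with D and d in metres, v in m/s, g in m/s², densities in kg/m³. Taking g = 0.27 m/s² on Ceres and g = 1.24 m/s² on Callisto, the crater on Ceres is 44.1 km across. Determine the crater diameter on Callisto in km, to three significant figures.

All impactor-dependent factors cancel in the ratio, leaving D_Callisto/D_Ceres = (g_Callisto/g_Ceres)^-0.2.
(1.24/0.27)^-0.2 = 4.593^-0.2 = 0.7372
D_Callisto = 0.7372 × 44.1 km = 32.5 km

D ≈ 32.5 km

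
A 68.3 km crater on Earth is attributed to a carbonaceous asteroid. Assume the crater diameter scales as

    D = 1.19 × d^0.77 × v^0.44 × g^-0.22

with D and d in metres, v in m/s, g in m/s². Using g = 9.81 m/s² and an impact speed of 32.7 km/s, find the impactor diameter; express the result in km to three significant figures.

d ≈ 7.66 km

Rearranging for d: d = [D / (1.19 · 32700^0.44 · 9.81^-0.22)]^(1/0.77).
D = 68300 m.
32700^0.44 = 96.92
9.81^-0.22 = 0.6051
Denominator = 1.19 × 96.92 × 0.6051 = 69.79
D / 69.79 = 68300 / 69.79 = 978.7
d = 978.7^(1/0.77) = 978.7^1.2987 = 7655 m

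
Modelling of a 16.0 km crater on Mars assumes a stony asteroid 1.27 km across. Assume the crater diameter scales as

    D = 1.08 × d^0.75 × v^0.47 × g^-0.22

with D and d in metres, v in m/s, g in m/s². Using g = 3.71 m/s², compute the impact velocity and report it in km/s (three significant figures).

v ≈ 15.4 km/s

Rearranging for v: v = [D / (1.08 · 1270^0.75 · 3.71^-0.22)]^(1/0.47).
D = 16000 m.
1270^0.75 = 212.7
3.71^-0.22 = 0.7494
Denominator = 1.08 × 212.7 × 0.7494 = 172.1
D / 172.1 = 16000 / 172.1 = 92.97
v = 92.97^(1/0.47) = 92.97^2.1277 = 15419 m/s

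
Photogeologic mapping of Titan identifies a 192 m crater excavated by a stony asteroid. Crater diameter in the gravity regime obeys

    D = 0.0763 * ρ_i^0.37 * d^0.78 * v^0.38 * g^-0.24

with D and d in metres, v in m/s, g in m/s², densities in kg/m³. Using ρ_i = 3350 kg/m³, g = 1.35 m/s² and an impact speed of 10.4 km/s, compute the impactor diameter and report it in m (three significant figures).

Rearranging for d: d = [D / (0.0763 · 3350^0.37 · 10400^0.38 · 1.35^-0.24)]^(1/0.78).
3350^0.37 = 20.15
10400^0.38 = 33.61
1.35^-0.24 = 0.9305
Denominator = 0.0763 × 20.15 × 33.61 × 0.9305 = 48.08
D / 48.08 = 192 / 48.08 = 3.993
d = 3.993^(1/0.78) = 3.993^1.2821 = 5.901 m

d ≈ 5.90 m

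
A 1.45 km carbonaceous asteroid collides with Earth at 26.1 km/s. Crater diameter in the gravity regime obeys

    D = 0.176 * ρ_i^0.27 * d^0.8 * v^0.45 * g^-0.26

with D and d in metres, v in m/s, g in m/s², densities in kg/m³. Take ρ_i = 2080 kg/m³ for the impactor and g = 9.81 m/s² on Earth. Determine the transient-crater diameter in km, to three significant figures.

In SI units: d = 1450 m, v = 26100 m/s.
ρ_i^0.27 = 2080^0.27 = 7.868
d^0.8 = 1450^0.8 = 338.1
v^0.45 = 26100^0.45 = 97.16
g^-0.26 = 9.81^-0.26 = 0.5523
D = 0.176 × 7.868 × 338.1 × 97.16 × 0.5523 = 25124 m
   = 25.12 km

D ≈ 25.1 km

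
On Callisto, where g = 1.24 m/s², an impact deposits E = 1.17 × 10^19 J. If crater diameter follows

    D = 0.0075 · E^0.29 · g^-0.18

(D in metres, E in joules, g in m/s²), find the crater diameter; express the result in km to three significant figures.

D ≈ 2.44 km

E^0.29 = (1.17 × 10^19)^0.29 = 3.387 × 10^5
g^-0.18 = 1.24^-0.18 = 0.9620
D = 0.0075 × 3.387 × 10^5 × 0.9620 = 2444 m
   = 2.444 km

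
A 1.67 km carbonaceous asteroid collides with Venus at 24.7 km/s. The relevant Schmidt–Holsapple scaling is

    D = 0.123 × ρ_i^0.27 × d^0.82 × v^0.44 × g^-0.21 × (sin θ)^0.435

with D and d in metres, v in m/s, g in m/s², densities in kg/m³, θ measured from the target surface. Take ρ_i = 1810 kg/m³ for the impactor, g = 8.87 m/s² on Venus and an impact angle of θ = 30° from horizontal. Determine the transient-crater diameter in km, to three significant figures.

In SI units: d = 1670 m, v = 24700 m/s.
ρ_i^0.27 = 1810^0.27 = 7.578
d^0.82 = 1670^0.82 = 439.2
v^0.44 = 24700^0.44 = 85.66
g^-0.21 = 8.87^-0.21 = 0.6323
(sin 30°)^0.435 = 0.5000^0.435 = 0.7397
D = 0.123 × 7.578 × 439.2 × 85.66 × 0.6323 × 0.7397 = 16401 m
   = 16.40 km

D ≈ 16.4 km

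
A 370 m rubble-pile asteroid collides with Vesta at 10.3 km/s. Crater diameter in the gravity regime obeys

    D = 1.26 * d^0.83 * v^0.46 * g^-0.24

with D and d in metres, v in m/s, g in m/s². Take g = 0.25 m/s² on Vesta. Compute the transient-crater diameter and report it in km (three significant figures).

In SI units: v = 10300 m/s.
d^0.83 = 370^0.83 = 135.4
v^0.46 = 10300^0.46 = 70.13
g^-0.24 = 0.25^-0.24 = 1.395
D = 1.26 × 135.4 × 70.13 × 1.395 = 16690 m
   = 16.69 km

D ≈ 16.7 km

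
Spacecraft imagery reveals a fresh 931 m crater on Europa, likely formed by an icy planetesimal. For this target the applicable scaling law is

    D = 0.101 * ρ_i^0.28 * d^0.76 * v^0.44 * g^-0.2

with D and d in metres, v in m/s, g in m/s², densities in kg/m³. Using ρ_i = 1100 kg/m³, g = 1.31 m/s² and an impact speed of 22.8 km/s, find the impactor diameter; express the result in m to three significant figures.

d ≈ 40.2 m

Rearranging for d: d = [D / (0.101 · 1100^0.28 · 22800^0.44 · 1.31^-0.2)]^(1/0.76).
1100^0.28 = 7.105
22800^0.44 = 82.70
1.31^-0.2 = 0.9474
Denominator = 0.101 × 7.105 × 82.70 × 0.9474 = 56.22
D / 56.22 = 931 / 56.22 = 16.56
d = 16.56^(1/0.76) = 16.56^1.3158 = 40.18 m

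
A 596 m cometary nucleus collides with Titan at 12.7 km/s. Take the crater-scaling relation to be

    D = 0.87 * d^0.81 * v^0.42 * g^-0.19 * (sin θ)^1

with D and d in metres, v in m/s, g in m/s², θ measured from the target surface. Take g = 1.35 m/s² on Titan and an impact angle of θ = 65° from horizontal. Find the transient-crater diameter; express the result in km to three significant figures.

In SI units: v = 12700 m/s.
d^0.81 = 596^0.81 = 177.0
v^0.42 = 12700^0.42 = 52.92
g^-0.19 = 1.35^-0.19 = 0.9446
(sin 65°)^1 = 0.9063^1 = 0.9063
D = 0.87 × 177.0 × 52.92 × 0.9446 × 0.9063 = 6976 m
   = 6.976 km

D ≈ 6.98 km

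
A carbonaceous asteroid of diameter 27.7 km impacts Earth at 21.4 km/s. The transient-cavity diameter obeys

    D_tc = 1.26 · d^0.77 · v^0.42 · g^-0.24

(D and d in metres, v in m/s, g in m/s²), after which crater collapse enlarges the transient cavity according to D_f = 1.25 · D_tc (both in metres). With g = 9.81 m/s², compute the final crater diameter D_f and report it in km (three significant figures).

In SI: d = 27700 m, v = 21400 m/s.
d^0.77 = 27700^0.77 = 2635
v^0.42 = 21400^0.42 = 65.88
g^-0.24 = 9.81^-0.24 = 0.5781
D_tc = 1.26 × 2635 × 65.88 × 0.5781 = 1.264 × 10^5 m
D_f = 1.25 × 1.264 × 10^5 = 1.580 × 10^5 m
     = 158.0 km

D_f ≈ 158 km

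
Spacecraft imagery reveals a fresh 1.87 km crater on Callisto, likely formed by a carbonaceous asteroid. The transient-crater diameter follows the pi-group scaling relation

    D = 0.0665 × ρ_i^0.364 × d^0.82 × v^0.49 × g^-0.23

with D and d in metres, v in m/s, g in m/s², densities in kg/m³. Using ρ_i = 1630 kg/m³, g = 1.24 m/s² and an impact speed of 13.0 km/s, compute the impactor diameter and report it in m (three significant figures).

Rearranging for d: d = [D / (0.0665 · 1630^0.364 · 13000^0.49 · 1.24^-0.23)]^(1/0.82).
D = 1870 m.
1630^0.364 = 14.77
13000^0.49 = 103.7
1.24^-0.23 = 0.9517
Denominator = 0.0665 × 14.77 × 103.7 × 0.9517 = 96.94
D / 96.94 = 1870 / 96.94 = 19.29
d = 19.29^(1/0.82) = 19.29^1.2195 = 36.94 m

d ≈ 36.9 m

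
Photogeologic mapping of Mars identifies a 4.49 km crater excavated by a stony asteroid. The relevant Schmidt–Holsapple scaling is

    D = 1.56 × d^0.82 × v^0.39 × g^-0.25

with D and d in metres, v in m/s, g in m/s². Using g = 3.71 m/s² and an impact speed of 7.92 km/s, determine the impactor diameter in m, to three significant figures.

Rearranging for d: d = [D / (1.56 · 7920^0.39 · 3.71^-0.25)]^(1/0.82).
D = 4490 m.
7920^0.39 = 33.15
3.71^-0.25 = 0.7205
Denominator = 1.56 × 33.15 × 0.7205 = 37.26
D / 37.26 = 4490 / 37.26 = 120.5
d = 120.5^(1/0.82) = 120.5^1.2195 = 345.0 m

d ≈ 345 m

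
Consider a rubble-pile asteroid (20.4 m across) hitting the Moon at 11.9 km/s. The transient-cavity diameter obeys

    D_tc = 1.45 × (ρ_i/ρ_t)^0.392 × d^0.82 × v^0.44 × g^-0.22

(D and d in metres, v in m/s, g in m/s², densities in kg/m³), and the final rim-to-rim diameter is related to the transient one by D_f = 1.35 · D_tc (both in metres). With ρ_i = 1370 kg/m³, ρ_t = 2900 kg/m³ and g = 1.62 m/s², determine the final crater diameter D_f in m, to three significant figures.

D_f ≈ 966 m

v = 11900 m/s.
(ρ_i/ρ_t)^0.392 = (1370/2900)^0.392 = 0.7453
d^0.82 = 20.4^0.82 = 11.85
v^0.44 = 11900^0.44 = 62.12
g^-0.22 = 1.62^-0.22 = 0.8993
D_tc = 1.45 × 0.7453 × 11.85 × 62.12 × 0.8993 = 715.4 m
D_f = 1.35 × 715.4 = 965.8 m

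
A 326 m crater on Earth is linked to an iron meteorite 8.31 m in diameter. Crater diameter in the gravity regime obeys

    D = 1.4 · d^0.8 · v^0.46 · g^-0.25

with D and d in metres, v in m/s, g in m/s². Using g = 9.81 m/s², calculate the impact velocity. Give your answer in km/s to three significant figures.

v ≈ 12.2 km/s

Rearranging for v: v = [D / (1.4 · 8.31^0.8 · 9.81^-0.25)]^(1/0.46).
8.31^0.8 = 5.441
9.81^-0.25 = 0.5650
Denominator = 1.4 × 5.441 × 0.5650 = 4.304
D / 4.304 = 326 / 4.304 = 75.74
v = 75.74^(1/0.46) = 75.74^2.1739 = 12175 m/s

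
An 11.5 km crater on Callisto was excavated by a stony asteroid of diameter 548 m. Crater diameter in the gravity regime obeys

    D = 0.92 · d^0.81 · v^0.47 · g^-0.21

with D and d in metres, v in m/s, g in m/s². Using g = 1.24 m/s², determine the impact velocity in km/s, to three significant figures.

Rearranging for v: v = [D / (0.92 · 548^0.81 · 1.24^-0.21)]^(1/0.47).
D = 11500 m.
548^0.81 = 165.4
1.24^-0.21 = 0.9558
Denominator = 0.92 × 165.4 × 0.9558 = 145.4
D / 145.4 = 11500 / 145.4 = 79.09
v = 79.09^(1/0.47) = 79.09^2.1277 = 10930 m/s

v ≈ 10.9 km/s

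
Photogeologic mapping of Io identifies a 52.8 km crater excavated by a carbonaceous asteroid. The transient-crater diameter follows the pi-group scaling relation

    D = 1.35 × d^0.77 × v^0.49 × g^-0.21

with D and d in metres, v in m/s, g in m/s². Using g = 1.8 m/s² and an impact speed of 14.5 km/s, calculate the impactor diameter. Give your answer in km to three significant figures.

Rearranging for d: d = [D / (1.35 · 14500^0.49 · 1.8^-0.21)]^(1/0.77).
D = 52800 m.
14500^0.49 = 109.4
1.8^-0.21 = 0.8839
Denominator = 1.35 × 109.4 × 0.8839 = 130.5
D / 130.5 = 52800 / 130.5 = 404.6
d = 404.6^(1/0.77) = 404.6^1.2987 = 2431 m

d ≈ 2.43 km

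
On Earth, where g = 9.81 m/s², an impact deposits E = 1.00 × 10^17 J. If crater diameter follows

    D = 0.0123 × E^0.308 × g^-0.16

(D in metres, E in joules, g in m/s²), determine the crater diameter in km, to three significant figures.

E^0.308 = (1.00 × 10^17)^0.308 = 1.722 × 10^5
g^-0.16 = 9.81^-0.16 = 0.6940
D = 0.0123 × 1.722 × 10^5 × 0.6940 = 1470 m
   = 1.470 km

D ≈ 1.47 km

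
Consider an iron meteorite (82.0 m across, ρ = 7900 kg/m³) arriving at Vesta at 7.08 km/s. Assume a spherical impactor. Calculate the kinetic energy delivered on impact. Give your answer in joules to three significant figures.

E ≈ 5.72 × 10^16 J

v = 7080 m/s.
Mass m = (π/6) ρ d³ = (π/6) × 7900 × (82)³ = 2.281 × 10^9 kg
E = ½ m v² = 0.5 × 2.281 × 10^9 × (7080)² = 5.717 × 10^16 J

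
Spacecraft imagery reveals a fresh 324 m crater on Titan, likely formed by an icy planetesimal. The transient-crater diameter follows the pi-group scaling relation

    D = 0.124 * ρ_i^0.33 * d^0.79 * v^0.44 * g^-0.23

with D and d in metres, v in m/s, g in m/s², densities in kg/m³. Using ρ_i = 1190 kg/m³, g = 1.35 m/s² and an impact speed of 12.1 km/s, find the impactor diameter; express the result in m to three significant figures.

Rearranging for d: d = [D / (0.124 · 1190^0.33 · 12100^0.44 · 1.35^-0.23)]^(1/0.79).
1190^0.33 = 10.35
12100^0.44 = 62.58
1.35^-0.23 = 0.9333
Denominator = 0.124 × 10.35 × 62.58 × 0.9333 = 74.96
D / 74.96 = 324 / 74.96 = 4.322
d = 4.322^(1/0.79) = 4.322^1.2658 = 6.377 m

d ≈ 6.38 m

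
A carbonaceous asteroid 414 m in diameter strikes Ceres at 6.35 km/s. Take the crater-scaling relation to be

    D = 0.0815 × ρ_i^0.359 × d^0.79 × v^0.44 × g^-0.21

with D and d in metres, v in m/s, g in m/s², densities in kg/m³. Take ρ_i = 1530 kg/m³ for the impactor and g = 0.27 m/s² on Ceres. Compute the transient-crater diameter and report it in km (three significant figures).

D ≈ 8.21 km

In SI units: v = 6350 m/s.
ρ_i^0.359 = 1530^0.359 = 13.91
d^0.79 = 414^0.79 = 116.8
v^0.44 = 6350^0.44 = 47.12
g^-0.21 = 0.27^-0.21 = 1.316
D = 0.0815 × 13.91 × 116.8 × 47.12 × 1.316 = 8211 m
   = 8.211 km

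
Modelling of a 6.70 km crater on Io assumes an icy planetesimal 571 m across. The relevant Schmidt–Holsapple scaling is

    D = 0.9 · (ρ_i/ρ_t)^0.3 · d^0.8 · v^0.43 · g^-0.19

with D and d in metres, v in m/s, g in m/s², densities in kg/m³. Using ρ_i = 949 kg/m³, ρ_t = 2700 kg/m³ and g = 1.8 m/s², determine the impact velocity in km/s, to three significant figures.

v ≈ 20.2 km/s

Rearranging for v: v = [D / (0.9 · (949/2700)^0.3 · 571^0.8 · 1.8^-0.19)]^(1/0.43).
D = 6700 m.
(949/2700)^0.3 = 0.7308
571^0.8 = 160.4
1.8^-0.19 = 0.8943
Denominator = 0.9 × 0.7308 × 160.4 × 0.8943 = 94.35
D / 94.35 = 6700 / 94.35 = 71.01
v = 71.01^(1/0.43) = 71.01^2.3256 = 20204 m/s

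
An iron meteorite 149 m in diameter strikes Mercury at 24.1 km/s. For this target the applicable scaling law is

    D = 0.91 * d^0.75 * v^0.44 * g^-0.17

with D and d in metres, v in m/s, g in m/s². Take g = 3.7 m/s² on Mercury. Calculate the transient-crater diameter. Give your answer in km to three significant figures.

In SI units: v = 24100 m/s.
d^0.75 = 149^0.75 = 42.65
v^0.44 = 24100^0.44 = 84.74
g^-0.17 = 3.7^-0.17 = 0.8006
D = 0.91 × 42.65 × 84.74 × 0.8006 = 2633 m
   = 2.633 km

D ≈ 2.63 km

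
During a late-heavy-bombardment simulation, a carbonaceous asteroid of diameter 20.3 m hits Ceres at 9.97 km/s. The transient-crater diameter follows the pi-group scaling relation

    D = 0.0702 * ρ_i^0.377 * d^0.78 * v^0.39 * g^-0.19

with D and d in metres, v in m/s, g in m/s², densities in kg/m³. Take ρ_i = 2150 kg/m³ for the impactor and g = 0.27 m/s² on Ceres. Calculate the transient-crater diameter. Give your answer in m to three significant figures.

In SI units: v = 9970 m/s.
ρ_i^0.377 = 2150^0.377 = 18.04
d^0.78 = 20.3^0.78 = 10.47
v^0.39 = 9970^0.39 = 36.27
g^-0.19 = 0.27^-0.19 = 1.282
D = 0.0702 × 18.04 × 10.47 × 36.27 × 1.282 = 616.5 m

D ≈ 617 m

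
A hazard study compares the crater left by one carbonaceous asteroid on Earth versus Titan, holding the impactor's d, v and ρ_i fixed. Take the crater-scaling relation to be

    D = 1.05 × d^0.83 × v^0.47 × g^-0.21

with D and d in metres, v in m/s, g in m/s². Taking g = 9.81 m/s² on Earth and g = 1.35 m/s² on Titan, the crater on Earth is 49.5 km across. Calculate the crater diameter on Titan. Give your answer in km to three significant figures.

All impactor-dependent factors cancel in the ratio, leaving D_Titan/D_Earth = (g_Titan/g_Earth)^-0.21.
(1.35/9.81)^-0.21 = 0.1376^-0.21 = 1.517
D_Titan = 1.517 × 49.5 km = 75.1 km

D ≈ 75.1 km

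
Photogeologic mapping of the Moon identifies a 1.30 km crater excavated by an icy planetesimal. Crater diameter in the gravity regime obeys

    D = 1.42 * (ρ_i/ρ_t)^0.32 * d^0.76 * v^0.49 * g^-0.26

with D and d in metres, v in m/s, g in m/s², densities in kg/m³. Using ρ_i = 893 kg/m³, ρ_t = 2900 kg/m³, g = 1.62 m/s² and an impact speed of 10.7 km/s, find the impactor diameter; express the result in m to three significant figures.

Rearranging for d: d = [D / (1.42 · (893/2900)^0.32 · 10700^0.49 · 1.62^-0.26)]^(1/0.76).
D = 1300 m.
(893/2900)^0.32 = 0.6860
10700^0.49 = 94.28
1.62^-0.26 = 0.8821
Denominator = 1.42 × 0.6860 × 94.28 × 0.8821 = 81.01
D / 81.01 = 1300 / 81.01 = 16.05
d = 16.05^(1/0.76) = 16.05^1.3158 = 38.56 m

d ≈ 38.6 m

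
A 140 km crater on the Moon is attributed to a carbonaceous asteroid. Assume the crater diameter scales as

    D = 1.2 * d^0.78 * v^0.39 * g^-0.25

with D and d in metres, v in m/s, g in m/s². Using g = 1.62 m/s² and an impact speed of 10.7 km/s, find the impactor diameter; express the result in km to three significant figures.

Rearranging for d: d = [D / (1.2 · 10700^0.39 · 1.62^-0.25)]^(1/0.78).
D = 140000 m.
10700^0.39 = 37.28
1.62^-0.25 = 0.8864
Denominator = 1.2 × 37.28 × 0.8864 = 39.65
D / 39.65 = 140000 / 39.65 = 3531
d = 3531^(1/0.78) = 3531^1.2821 = 35380 m

d ≈ 35.4 km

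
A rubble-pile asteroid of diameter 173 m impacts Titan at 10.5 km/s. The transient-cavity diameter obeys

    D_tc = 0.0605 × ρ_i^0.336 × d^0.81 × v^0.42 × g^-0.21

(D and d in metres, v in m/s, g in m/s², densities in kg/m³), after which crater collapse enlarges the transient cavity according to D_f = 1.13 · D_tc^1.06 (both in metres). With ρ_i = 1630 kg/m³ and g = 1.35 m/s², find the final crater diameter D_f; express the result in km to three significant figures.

v = 10500 m/s.
ρ_i^0.336 = 1630^0.336 = 12.00
d^0.81 = 173^0.81 = 64.99
v^0.42 = 10500^0.42 = 48.85
g^-0.21 = 1.35^-0.21 = 0.9389
D_tc = 0.0605 × 12.00 × 64.99 × 48.85 × 0.9389 = 2164 m
D_f = 1.13 × (2164)^1.06 = 3877 m
     = 3.877 km

D_f ≈ 3.88 km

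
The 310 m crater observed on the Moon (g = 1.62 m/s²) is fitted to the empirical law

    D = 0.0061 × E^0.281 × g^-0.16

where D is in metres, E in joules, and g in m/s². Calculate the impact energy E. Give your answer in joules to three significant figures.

Rearranging: E = [D / (0.0061 · g^-0.16)]^(1/0.281).
g^-0.16 = 1.62^-0.16 = 0.9257
D / (0.0061 × 0.9257) = 310 / (5.647 × 10^-3) = 5.490 × 10^4
E = (5.490 × 10^4)^3.5587 = 7.357 × 10^16 J

E ≈ 7.36 × 10^16 J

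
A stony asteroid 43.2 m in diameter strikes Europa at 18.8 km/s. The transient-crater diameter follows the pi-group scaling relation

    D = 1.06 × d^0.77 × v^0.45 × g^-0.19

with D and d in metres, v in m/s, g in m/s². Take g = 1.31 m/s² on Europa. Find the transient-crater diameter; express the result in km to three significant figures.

D ≈ 1.53 km

In SI units: v = 18800 m/s.
d^0.77 = 43.2^0.77 = 18.17
v^0.45 = 18800^0.45 = 83.82
g^-0.19 = 1.31^-0.19 = 0.9500
D = 1.06 × 18.17 × 83.82 × 0.9500 = 1534 m
   = 1.534 km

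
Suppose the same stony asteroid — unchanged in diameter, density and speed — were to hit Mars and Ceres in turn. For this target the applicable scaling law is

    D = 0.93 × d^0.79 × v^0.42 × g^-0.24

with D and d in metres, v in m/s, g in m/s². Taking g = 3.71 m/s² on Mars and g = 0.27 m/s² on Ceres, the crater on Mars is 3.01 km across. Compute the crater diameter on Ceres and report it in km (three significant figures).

D ≈ 5.65 km

All impactor-dependent factors cancel in the ratio, leaving D_Ceres/D_Mars = (g_Ceres/g_Mars)^-0.24.
(0.27/3.71)^-0.24 = 0.07278^-0.24 = 1.876
D_Ceres = 1.876 × 3.01 km = 5.65 km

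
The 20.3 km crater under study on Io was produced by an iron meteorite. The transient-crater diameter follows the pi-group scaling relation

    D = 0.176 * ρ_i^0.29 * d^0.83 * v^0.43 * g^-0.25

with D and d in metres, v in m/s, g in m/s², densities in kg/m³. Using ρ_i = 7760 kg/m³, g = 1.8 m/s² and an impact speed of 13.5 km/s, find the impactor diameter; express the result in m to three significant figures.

d ≈ 475 m

Rearranging for d: d = [D / (0.176 · 7760^0.29 · 13500^0.43 · 1.8^-0.25)]^(1/0.83).
D = 20300 m.
7760^0.29 = 13.43
13500^0.43 = 59.71
1.8^-0.25 = 0.8633
Denominator = 0.176 × 13.43 × 59.71 × 0.8633 = 121.8
D / 121.8 = 20300 / 121.8 = 166.7
d = 166.7^(1/0.83) = 166.7^1.2048 = 475.3 m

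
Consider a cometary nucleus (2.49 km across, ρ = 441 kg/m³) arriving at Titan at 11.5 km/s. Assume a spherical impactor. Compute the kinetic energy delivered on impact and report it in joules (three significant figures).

E ≈ 2.36 × 10^20 J

d = 2490 m; v = 11500 m/s.
Mass m = (π/6) ρ d³ = (π/6) × 441 × (2490)³ = 3.565 × 10^12 kg
E = ½ m v² = 0.5 × 3.565 × 10^12 × (11500)² = 2.357 × 10^20 J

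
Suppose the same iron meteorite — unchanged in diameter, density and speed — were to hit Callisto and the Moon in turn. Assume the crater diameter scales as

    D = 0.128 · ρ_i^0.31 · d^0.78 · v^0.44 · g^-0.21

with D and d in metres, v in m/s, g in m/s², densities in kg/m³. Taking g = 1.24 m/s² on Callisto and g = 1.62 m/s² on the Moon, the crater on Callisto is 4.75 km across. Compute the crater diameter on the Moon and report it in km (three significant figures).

D ≈ 4.49 km

All impactor-dependent factors cancel in the ratio, leaving D_Moon/D_Callisto = (g_Moon/g_Callisto)^-0.21.
(1.62/1.24)^-0.21 = 1.306^-0.21 = 0.9455
D_Moon = 0.9455 × 4.75 km = 4.49 km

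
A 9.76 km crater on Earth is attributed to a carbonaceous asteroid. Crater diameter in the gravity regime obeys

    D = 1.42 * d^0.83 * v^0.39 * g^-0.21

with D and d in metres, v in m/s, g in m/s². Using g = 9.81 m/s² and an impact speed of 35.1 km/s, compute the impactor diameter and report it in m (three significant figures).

Rearranging for d: d = [D / (1.42 · 35100^0.39 · 9.81^-0.21)]^(1/0.83).
D = 9760 m.
35100^0.39 = 59.25
9.81^-0.21 = 0.6191
Denominator = 1.42 × 59.25 × 0.6191 = 52.09
D / 52.09 = 9760 / 52.09 = 187.4
d = 187.4^(1/0.83) = 187.4^1.2048 = 547.3 m

d ≈ 547 m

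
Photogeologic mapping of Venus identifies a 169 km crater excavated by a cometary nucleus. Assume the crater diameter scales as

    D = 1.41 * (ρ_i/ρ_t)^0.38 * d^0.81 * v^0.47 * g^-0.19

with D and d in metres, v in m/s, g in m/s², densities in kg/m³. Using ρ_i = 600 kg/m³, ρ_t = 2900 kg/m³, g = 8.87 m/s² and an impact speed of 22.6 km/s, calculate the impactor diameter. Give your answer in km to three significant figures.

d ≈ 19.4 km

Rearranging for d: d = [D / (1.41 · (600/2900)^0.38 · 22600^0.47 · 8.87^-0.19)]^(1/0.81).
D = 169000 m.
(600/2900)^0.38 = 0.5495
22600^0.47 = 111.3
8.87^-0.19 = 0.6605
Denominator = 1.41 × 0.5495 × 111.3 × 0.6605 = 56.96
D / 56.96 = 169000 / 56.96 = 2967
d = 2967^(1/0.81) = 2967^1.2346 = 19361 m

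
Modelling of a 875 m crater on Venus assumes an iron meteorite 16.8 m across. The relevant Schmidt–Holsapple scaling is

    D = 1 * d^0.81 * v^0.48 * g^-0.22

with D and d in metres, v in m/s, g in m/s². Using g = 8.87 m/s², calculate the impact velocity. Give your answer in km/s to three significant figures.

Rearranging for v: v = [D / (1 · 16.8^0.81 · 8.87^-0.22)]^(1/0.48).
16.8^0.81 = 9.829
8.87^-0.22 = 0.6187
Denominator = 1 × 9.829 × 0.6187 = 6.081
D / 6.081 = 875 / 6.081 = 143.9
v = 143.9^(1/0.48) = 143.9^2.0833 = 31325 m/s

v ≈ 31.3 km/s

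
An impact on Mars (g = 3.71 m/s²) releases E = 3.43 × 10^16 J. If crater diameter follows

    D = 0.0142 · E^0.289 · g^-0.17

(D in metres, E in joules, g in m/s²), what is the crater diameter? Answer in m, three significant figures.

E^0.289 = (3.43 × 10^16)^0.289 = 6.008 × 10^4
g^-0.17 = 3.71^-0.17 = 0.8002
D = 0.0142 × 6.008 × 10^4 × 0.8002 = 682.7 m

D ≈ 683 m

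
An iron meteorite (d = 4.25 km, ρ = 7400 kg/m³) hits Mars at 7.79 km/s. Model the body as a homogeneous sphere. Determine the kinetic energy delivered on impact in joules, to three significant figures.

E ≈ 9.02 × 10^21 J

d = 4250 m; v = 7790 m/s.
Mass m = (π/6) ρ d³ = (π/6) × 7400 × (4250)³ = 2.974 × 10^14 kg
E = ½ m v² = 0.5 × 2.974 × 10^14 × (7790)² = 9.024 × 10^21 J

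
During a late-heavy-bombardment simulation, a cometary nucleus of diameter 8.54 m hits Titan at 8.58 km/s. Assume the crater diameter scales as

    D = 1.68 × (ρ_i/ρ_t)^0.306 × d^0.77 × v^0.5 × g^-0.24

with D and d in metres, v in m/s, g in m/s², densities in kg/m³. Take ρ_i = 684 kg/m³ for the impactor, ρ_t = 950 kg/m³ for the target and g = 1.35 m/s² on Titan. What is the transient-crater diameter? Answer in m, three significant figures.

D ≈ 683 m

In SI units: v = 8580 m/s.
(ρ_i/ρ_t)^0.306 = (684/950)^0.306 = 0.9044
d^0.77 = 8.54^0.77 = 5.215
v^0.5 = 8580^0.5 = 92.63
g^-0.24 = 1.35^-0.24 = 0.9305
D = 1.68 × 0.9044 × 5.215 × 92.63 × 0.9305 = 683.0 m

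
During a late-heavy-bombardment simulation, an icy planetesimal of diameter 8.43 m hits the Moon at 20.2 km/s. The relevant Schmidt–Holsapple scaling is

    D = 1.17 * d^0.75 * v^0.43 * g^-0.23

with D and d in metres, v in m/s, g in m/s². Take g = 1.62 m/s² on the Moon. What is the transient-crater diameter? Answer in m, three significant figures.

D ≈ 368 m

In SI units: v = 20200 m/s.
d^0.75 = 8.43^0.75 = 4.947
v^0.43 = 20200^0.43 = 71.01
g^-0.23 = 1.62^-0.23 = 0.8950
D = 1.17 × 4.947 × 71.01 × 0.8950 = 367.8 m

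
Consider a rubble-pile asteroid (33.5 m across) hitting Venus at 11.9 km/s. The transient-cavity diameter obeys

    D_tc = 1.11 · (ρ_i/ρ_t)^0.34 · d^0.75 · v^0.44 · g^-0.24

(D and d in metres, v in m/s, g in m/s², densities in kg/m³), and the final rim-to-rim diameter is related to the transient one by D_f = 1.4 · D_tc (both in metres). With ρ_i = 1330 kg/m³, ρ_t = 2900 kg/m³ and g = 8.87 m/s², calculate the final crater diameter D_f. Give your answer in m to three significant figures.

D_f ≈ 611 m

v = 11900 m/s.
(ρ_i/ρ_t)^0.34 = (1330/2900)^0.34 = 0.7672
d^0.75 = 33.5^0.75 = 13.92
v^0.44 = 11900^0.44 = 62.12
g^-0.24 = 8.87^-0.24 = 0.5922
D_tc = 1.11 × 0.7672 × 13.92 × 62.12 × 0.5922 = 436.1 m
D_f = 1.4 × 436.1 = 610.5 m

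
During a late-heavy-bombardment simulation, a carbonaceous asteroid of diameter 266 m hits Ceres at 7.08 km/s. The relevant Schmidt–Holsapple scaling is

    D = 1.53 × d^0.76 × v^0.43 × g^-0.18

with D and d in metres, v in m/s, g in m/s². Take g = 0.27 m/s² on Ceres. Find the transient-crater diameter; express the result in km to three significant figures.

D ≈ 6.10 km

In SI units: v = 7080 m/s.
d^0.76 = 266^0.76 = 69.65
v^0.43 = 7080^0.43 = 45.24
g^-0.18 = 0.27^-0.18 = 1.266
D = 1.53 × 69.65 × 45.24 × 1.266 = 6103 m
   = 6.103 km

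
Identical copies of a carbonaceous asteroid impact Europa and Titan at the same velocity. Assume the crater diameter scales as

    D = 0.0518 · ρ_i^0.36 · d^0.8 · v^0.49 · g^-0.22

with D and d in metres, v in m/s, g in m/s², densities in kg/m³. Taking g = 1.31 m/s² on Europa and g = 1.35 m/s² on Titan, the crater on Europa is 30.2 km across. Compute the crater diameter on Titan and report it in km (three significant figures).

D ≈ 30.0 km

All impactor-dependent factors cancel in the ratio, leaving D_Titan/D_Europa = (g_Titan/g_Europa)^-0.22.
(1.35/1.31)^-0.22 = 1.031^-0.22 = 0.9933
D_Titan = 0.9933 × 30.2 km = 30.0 km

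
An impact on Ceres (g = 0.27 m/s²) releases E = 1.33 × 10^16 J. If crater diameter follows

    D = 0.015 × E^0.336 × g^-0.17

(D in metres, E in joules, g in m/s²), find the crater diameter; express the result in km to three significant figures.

D ≈ 4.90 km

E^0.336 = (1.33 × 10^16)^0.336 = 2.616 × 10^5
g^-0.17 = 0.27^-0.17 = 1.249
D = 0.015 × 2.616 × 10^5 × 1.249 = 4901 m
   = 4.901 km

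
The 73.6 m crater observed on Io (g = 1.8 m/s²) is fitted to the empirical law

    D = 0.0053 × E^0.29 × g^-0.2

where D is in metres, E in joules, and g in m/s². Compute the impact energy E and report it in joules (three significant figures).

Rearranging: E = [D / (0.0053 · g^-0.2)]^(1/0.29).
g^-0.2 = 1.8^-0.2 = 0.8891
D / (0.0053 × 0.8891) = 73.6 / (4.712 × 10^-3) = 1.562 × 10^4
E = (1.562 × 10^4)^3.4483 = 2.891 × 10^14 J

E ≈ 2.89 × 10^14 J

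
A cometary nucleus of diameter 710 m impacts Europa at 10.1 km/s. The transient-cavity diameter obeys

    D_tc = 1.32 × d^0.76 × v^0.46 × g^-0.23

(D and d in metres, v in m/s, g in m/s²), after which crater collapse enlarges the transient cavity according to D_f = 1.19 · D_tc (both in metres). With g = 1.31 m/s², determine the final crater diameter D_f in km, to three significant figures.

v = 10100 m/s.
d^0.76 = 710^0.76 = 146.9
v^0.46 = 10100^0.46 = 69.50
g^-0.23 = 1.31^-0.23 = 0.9398
D_tc = 1.32 × 146.9 × 69.50 × 0.9398 = 12670 m
D_f = 1.19 × 12670 = 15077 m
     = 15.08 km

D_f ≈ 15.1 km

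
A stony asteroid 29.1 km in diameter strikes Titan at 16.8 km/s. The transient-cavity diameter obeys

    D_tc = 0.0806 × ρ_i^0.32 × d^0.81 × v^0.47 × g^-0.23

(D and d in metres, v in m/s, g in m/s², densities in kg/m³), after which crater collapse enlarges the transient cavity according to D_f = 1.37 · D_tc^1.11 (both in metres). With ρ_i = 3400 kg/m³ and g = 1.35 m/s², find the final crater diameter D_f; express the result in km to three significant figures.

D_f ≈ 2300 km

In SI: d = 29100 m, v = 16800 m/s.
ρ_i^0.32 = 3400^0.32 = 13.49
d^0.81 = 29100^0.81 = 4128
v^0.47 = 16800^0.47 = 96.80
g^-0.23 = 1.35^-0.23 = 0.9333
D_tc = 0.0806 × 13.49 × 4128 × 96.80 × 0.9333 = 4.055 × 10^5 m
D_f = 1.37 × (4.055 × 10^5)^1.11 = 2.299 × 10^6 m
     = 2299 km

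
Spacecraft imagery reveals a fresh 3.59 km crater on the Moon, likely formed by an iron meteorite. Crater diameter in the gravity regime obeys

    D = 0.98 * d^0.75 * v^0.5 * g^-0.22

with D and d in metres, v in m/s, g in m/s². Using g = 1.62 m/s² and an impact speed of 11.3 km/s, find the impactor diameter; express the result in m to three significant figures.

d ≈ 129 m

Rearranging for d: d = [D / (0.98 · 11300^0.5 · 1.62^-0.22)]^(1/0.75).
D = 3590 m.
11300^0.5 = 106.3
1.62^-0.22 = 0.8993
Denominator = 0.98 × 106.3 × 0.8993 = 93.68
D / 93.68 = 3590 / 93.68 = 38.32
d = 38.32^(1/0.75) = 38.32^1.3333 = 129.2 m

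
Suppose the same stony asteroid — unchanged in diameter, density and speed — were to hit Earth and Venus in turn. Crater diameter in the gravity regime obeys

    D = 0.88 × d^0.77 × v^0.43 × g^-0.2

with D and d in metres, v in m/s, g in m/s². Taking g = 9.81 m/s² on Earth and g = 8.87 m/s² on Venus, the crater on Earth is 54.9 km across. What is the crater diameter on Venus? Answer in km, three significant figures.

D ≈ 56.0 km

All impactor-dependent factors cancel in the ratio, leaving D_Venus/D_Earth = (g_Venus/g_Earth)^-0.2.
(8.87/9.81)^-0.2 = 0.9042^-0.2 = 1.020
D_Venus = 1.020 × 54.9 km = 56.0 km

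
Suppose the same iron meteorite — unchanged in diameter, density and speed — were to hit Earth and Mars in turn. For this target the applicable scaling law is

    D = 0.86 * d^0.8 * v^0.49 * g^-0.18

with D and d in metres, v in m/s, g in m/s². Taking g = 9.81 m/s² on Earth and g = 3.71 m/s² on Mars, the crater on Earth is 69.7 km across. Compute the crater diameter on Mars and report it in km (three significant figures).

D ≈ 83.0 km

All impactor-dependent factors cancel in the ratio, leaving D_Mars/D_Earth = (g_Mars/g_Earth)^-0.18.
(3.71/9.81)^-0.18 = 0.3782^-0.18 = 1.191
D_Mars = 1.191 × 69.7 km = 83.0 km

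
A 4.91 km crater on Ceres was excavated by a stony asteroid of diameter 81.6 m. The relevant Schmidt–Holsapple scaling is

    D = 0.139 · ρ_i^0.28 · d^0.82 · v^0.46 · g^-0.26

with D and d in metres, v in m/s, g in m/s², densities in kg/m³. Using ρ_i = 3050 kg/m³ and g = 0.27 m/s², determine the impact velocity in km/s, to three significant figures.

v ≈ 10.9 km/s

Rearranging for v: v = [D / (0.139 · 3050^0.28 · 81.6^0.82 · 0.27^-0.26)]^(1/0.46).
D = 4910 m.
3050^0.28 = 9.454
81.6^0.82 = 36.95
0.27^-0.26 = 1.406
Denominator = 0.139 × 9.454 × 36.95 × 1.406 = 68.27
D / 68.27 = 4910 / 68.27 = 71.92
v = 71.92^(1/0.46) = 71.92^2.1739 = 10879 m/s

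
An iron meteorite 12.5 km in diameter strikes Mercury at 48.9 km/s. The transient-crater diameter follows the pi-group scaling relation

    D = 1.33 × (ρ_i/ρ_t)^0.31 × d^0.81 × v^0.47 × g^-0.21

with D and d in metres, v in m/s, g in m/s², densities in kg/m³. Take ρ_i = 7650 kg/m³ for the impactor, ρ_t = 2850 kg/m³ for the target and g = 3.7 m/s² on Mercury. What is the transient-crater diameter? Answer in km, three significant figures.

In SI units: d = 12500 m, v = 48900 m/s.
(ρ_i/ρ_t)^0.31 = (7650/2850)^0.31 = 1.358
d^0.81 = 12500^0.81 = 2082
v^0.47 = 48900^0.47 = 159.9
g^-0.21 = 3.7^-0.21 = 0.7598
D = 1.33 × 1.358 × 2082 × 159.9 × 0.7598 = 4.569 × 10^5 m
   = 456.9 km

D ≈ 457 km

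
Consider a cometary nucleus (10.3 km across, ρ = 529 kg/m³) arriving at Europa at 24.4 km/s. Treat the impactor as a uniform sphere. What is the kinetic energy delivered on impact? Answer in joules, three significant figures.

d = 10300 m; v = 24400 m/s.
Mass m = (π/6) ρ d³ = (π/6) × 529 × (10300)³ = 3.027 × 10^14 kg
E = ½ m v² = 0.5 × 3.027 × 10^14 × (24400)² = 9.011 × 10^22 J

E ≈ 9.01 × 10^22 J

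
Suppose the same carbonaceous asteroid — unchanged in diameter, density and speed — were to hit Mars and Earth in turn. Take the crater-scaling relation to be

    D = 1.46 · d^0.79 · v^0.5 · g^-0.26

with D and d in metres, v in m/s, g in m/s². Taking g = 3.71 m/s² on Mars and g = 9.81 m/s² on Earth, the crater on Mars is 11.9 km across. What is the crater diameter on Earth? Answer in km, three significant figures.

All impactor-dependent factors cancel in the ratio, leaving D_Earth/D_Mars = (g_Earth/g_Mars)^-0.26.
(9.81/3.71)^-0.26 = 2.644^-0.26 = 0.7766
D_Earth = 0.7766 × 11.9 km = 9.24 km

D ≈ 9.24 km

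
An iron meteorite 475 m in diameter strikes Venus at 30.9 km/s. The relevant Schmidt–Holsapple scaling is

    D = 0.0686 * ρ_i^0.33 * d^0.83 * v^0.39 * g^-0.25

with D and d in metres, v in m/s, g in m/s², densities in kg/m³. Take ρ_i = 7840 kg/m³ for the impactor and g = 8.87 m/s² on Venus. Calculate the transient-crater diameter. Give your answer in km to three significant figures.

D ≈ 7.20 km

In SI units: v = 30900 m/s.
ρ_i^0.33 = 7840^0.33 = 19.28
d^0.83 = 475^0.83 = 166.6
v^0.39 = 30900^0.39 = 56.37
g^-0.25 = 8.87^-0.25 = 0.5795
D = 0.0686 × 19.28 × 166.6 × 56.37 × 0.5795 = 7198 m
   = 7.198 km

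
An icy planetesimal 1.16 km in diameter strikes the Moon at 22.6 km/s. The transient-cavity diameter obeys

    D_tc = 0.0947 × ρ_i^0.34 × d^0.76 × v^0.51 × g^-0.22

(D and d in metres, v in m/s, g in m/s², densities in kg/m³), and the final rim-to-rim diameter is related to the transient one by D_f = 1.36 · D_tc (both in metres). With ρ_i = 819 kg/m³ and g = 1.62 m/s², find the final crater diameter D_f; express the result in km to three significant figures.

In SI: d = 1160 m, v = 22600 m/s.
ρ_i^0.34 = 819^0.34 = 9.784
d^0.76 = 1160^0.76 = 213.3
v^0.51 = 22600^0.51 = 166.2
g^-0.22 = 1.62^-0.22 = 0.8993
D_tc = 0.0947 × 9.784 × 213.3 × 166.2 × 0.8993 = 29540 m
D_f = 1.36 × 29540 = 40174 m
     = 40.17 km

D_f ≈ 40.2 km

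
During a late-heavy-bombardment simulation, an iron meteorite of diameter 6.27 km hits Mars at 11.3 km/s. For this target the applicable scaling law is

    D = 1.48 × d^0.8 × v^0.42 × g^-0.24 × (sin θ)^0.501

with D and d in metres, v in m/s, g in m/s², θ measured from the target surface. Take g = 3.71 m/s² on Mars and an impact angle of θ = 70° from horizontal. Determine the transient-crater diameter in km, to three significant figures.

D ≈ 57.6 km

In SI units: d = 6270 m, v = 11300 m/s.
d^0.8 = 6270^0.8 = 1091
v^0.42 = 11300^0.42 = 50.38
g^-0.24 = 3.71^-0.24 = 0.7300
(sin 70°)^0.501 = 0.9397^0.501 = 0.9693
D = 1.48 × 1091 × 50.38 × 0.7300 × 0.9693 = 57561 m
   = 57.56 km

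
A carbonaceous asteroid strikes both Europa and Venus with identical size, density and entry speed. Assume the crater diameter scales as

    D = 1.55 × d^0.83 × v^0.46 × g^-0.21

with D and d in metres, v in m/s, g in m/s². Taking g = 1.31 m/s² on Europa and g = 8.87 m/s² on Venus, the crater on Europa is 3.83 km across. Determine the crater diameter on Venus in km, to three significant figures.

D ≈ 2.56 km

All impactor-dependent factors cancel in the ratio, leaving D_Venus/D_Europa = (g_Venus/g_Europa)^-0.21.
(8.87/1.31)^-0.21 = 6.771^-0.21 = 0.6692
D_Venus = 0.6692 × 3.83 km = 2.56 km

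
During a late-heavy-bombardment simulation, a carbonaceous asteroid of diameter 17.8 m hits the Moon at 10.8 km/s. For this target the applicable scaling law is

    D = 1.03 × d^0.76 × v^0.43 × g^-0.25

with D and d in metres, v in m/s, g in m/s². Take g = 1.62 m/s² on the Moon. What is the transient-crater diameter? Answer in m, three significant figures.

In SI units: v = 10800 m/s.
d^0.76 = 17.8^0.76 = 8.919
v^0.43 = 10800^0.43 = 54.25
g^-0.25 = 1.62^-0.25 = 0.8864
D = 1.03 × 8.919 × 54.25 × 0.8864 = 441.8 m

D ≈ 442 m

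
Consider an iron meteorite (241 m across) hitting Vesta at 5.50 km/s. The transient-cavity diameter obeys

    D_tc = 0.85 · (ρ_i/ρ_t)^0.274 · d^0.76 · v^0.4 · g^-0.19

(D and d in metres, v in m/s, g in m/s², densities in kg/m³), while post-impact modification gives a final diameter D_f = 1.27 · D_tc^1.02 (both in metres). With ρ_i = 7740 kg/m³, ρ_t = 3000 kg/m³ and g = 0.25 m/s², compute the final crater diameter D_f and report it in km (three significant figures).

v = 5500 m/s.
(ρ_i/ρ_t)^0.274 = (7740/3000)^0.274 = 1.297
d^0.76 = 241^0.76 = 64.61
v^0.4 = 5500^0.4 = 31.34
g^-0.19 = 0.25^-0.19 = 1.301
D_tc = 0.85 × 1.297 × 64.61 × 31.34 × 1.301 = 2904 m
D_f = 1.27 × (2904)^1.02 = 4326 m
     = 4.326 km

D_f ≈ 4.33 km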